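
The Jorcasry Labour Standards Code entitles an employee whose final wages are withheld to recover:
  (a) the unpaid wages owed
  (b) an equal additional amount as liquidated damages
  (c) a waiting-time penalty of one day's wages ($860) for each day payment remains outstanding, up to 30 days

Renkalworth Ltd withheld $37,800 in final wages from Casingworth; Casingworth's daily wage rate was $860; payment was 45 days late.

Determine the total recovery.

Total award: $101,400

Liquidated damages (equal amount): $37,800
Penalty days: min(45, 30) = 30
Waiting-time penalty: 30 × $860 = $25,800
Total award: $37,800 + $37,800 + $25,800 = $101,400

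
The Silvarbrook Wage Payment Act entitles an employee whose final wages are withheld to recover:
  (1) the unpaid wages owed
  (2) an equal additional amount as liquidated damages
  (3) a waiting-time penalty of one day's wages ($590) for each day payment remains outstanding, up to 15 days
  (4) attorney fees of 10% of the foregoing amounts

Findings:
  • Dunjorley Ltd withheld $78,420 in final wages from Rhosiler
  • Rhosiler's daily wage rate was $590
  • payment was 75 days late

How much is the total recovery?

$182,259

Liquidated damages (equal amount): $78,420
Penalty days: min(75, 15) = 15
Waiting-time penalty: 15 × $590 = $8,850
Subtotal: $78,420 + $78,420 + $8,850 = $165,690
Attorney fees: 10% of $165,690 = $16,569
Total award: $165,690 + $16,569 = $182,259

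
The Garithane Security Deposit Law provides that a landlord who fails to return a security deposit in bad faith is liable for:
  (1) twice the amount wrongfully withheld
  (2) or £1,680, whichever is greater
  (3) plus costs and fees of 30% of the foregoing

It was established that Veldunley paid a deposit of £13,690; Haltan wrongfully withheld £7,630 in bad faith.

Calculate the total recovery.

£19,838

Doubled: 2 × £7,630 = £15,260
Minimum £1,680: £15,260 meets the minimum, no increase.
Costs and fees: 30% of £15,260 = £4,578
Total recovery: £15,260 + £4,578 = £19,838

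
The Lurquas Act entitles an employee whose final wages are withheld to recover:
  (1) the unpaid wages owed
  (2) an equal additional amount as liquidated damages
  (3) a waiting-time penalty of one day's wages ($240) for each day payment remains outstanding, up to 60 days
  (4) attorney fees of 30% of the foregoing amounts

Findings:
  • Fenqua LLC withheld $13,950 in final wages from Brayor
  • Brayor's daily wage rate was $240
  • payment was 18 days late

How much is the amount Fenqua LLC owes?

$41,886

Liquidated damages (equal amount): $13,950
Penalty days: min(18, 60) = 18
Waiting-time penalty: 18 × $240 = $4,320
Subtotal: $13,950 + $13,950 + $4,320 = $32,220
Attorney fees: 30% of $32,220 = $9,666
Total award: $32,220 + $9,666 = $41,886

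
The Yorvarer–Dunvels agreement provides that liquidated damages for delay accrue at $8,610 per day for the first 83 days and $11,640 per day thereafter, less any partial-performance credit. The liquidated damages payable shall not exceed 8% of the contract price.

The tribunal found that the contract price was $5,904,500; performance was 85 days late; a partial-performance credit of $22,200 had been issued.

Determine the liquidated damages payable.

First 83 days: 83 × $8,610 = $714,630
Remaining days: (85 − 83) × $11,640 = $23,280
Accrued per-day damages: $714,630 + $23,280 = $737,910
Less partial-performance credit: $737,910 − $22,200 = $715,710
Cap: 8% of $5,904,500 = $472,360
Cap at $472,360: $715,710 exceeds the cap → $472,360

$472,360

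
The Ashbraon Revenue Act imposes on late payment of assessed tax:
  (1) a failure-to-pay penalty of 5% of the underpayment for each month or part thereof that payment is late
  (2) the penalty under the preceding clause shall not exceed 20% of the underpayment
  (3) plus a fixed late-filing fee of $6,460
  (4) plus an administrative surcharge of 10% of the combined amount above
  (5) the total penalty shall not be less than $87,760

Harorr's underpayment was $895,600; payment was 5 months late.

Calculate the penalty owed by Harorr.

Penalty: $204,138

Accrued rate: 5% × 5 = 25%, capped at 20% → 20%
Failure-to-pay penalty: 20% of $895,600 = $179,120
Penalty before surcharge: $179,120 + $6,460 = $185,580
Administrative surcharge: 10% of $185,580 = $18,558
Total penalty: $185,580 + $18,558 = $204,138
Minimum $87,760: $204,138 meets the minimum, no increase.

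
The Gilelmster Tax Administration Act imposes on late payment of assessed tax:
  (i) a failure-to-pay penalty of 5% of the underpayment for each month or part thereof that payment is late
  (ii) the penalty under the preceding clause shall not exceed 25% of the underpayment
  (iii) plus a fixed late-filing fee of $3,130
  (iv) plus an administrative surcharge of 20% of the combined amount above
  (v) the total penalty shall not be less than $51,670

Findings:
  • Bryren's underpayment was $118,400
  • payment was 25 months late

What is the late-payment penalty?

$51,670

Accrued rate: 5% × 25 = 125%, capped at 25% → 25%
Failure-to-pay penalty: 25% of $118,400 = $29,600
Penalty before surcharge: $29,600 + $3,130 = $32,730
Administrative surcharge: 20% of $32,730 = $6,546
Total penalty: $32,730 + $6,546 = $39,276
Minimum $51,670: $39,276 is below the minimum → $51,670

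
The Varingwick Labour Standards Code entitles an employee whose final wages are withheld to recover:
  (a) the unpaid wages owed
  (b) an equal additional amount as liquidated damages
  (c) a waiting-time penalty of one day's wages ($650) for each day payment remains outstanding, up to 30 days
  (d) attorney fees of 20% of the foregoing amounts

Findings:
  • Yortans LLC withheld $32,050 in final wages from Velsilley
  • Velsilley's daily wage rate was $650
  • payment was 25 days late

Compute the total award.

Liquidated damages (equal amount): $32,050
Penalty days: min(25, 30) = 25
Waiting-time penalty: 25 × $650 = $16,250
Subtotal: $32,050 + $32,050 + $16,250 = $80,350
Attorney fees: 20% of $80,350 = $16,070
Total award: $80,350 + $16,070 = $96,420

Total award: $96,420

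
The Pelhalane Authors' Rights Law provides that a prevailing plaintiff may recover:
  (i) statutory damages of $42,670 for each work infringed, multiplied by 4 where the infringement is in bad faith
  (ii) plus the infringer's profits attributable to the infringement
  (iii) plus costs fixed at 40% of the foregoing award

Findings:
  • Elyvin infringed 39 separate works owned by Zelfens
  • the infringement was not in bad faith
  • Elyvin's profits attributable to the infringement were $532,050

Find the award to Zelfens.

$3,074,652

Statutory damages: 39 × $42,670 = $1,664,130
Infringement not in bad faith: no ×4 enhancement.
Combined award: $1,664,130 + $532,050 = $2,196,180
Costs: 40% of $2,196,180 = $878,472
Award plus costs: $2,196,180 + $878,472 = $3,074,652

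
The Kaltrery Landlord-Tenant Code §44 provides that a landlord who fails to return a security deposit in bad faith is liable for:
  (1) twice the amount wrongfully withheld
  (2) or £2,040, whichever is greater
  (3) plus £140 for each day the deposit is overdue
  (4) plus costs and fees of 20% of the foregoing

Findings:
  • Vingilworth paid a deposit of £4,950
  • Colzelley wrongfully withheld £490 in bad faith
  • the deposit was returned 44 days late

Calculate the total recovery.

Doubled: 2 × £490 = £980
Minimum £2,040: £980 is below the minimum → £2,040
Late-return penalty: 44 × £140 = £6,160
Damages plus late penalty: £2,040 + £6,160 = £8,200
Costs and fees: 20% of £8,200 = £1,640
Total recovery: £8,200 + £1,640 = £9,840

Recovery: £9,840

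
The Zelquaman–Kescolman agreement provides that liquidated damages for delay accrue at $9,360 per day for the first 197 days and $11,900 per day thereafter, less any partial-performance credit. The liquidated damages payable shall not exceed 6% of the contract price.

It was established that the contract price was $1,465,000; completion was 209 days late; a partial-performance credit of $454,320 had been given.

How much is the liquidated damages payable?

First 197 days: 197 × $9,360 = $1,843,920
Remaining days: (209 − 197) × $11,900 = $142,800
Accrued per-day damages: $1,843,920 + $142,800 = $1,986,720
Less partial-performance credit: $1,986,720 − $454,320 = $1,532,400
Cap: 6% of $1,465,000 = $87,900
Cap at $87,900: $1,532,400 exceeds the cap → $87,900

Liquidated damages: $87,900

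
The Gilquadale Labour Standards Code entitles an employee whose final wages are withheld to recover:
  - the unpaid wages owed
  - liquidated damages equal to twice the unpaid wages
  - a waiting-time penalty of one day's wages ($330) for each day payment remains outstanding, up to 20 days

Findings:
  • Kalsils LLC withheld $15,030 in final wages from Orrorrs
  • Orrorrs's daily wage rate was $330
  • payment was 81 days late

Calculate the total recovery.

Doubled: 2 × $15,030 = $30,060
Penalty days: min(81, 20) = 20
Waiting-time penalty: 20 × $330 = $6,600
Total award: $15,030 + $30,060 + $6,600 = $51,690

$51,690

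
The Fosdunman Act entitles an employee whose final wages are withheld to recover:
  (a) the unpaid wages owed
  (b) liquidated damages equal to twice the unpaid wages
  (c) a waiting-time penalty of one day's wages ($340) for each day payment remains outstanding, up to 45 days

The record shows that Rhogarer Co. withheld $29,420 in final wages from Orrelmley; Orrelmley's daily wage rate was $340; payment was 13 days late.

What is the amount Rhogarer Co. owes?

Doubled: 2 × $29,420 = $58,840
Penalty days: min(13, 45) = 13
Waiting-time penalty: 13 × $340 = $4,420
Total award: $29,420 + $58,840 + $4,420 = $92,680

$92,680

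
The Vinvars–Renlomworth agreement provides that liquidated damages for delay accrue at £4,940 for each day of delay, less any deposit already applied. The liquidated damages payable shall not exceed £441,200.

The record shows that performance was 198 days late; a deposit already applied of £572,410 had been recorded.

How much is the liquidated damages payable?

Per-day damages: 198 × £4,940 = £978,120
Less deposit already applied: £978,120 − £572,410 = £405,710
Cap at £441,200: £405,710 is within the cap, no reduction.

£405,710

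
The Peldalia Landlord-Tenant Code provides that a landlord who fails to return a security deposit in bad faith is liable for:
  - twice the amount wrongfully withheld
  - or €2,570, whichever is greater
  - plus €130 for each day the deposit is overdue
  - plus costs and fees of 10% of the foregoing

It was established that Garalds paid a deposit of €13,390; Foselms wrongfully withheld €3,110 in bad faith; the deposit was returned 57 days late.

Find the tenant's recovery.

Doubled: 2 × €3,110 = €6,220
Minimum €2,570: €6,220 meets the minimum, no increase.
Late-return penalty: 57 × €130 = €7,410
Damages plus late penalty: €6,220 + €7,410 = €13,630
Costs and fees: 10% of €13,630 = €1,363
Total recovery: €13,630 + €1,363 = €14,993

€14,993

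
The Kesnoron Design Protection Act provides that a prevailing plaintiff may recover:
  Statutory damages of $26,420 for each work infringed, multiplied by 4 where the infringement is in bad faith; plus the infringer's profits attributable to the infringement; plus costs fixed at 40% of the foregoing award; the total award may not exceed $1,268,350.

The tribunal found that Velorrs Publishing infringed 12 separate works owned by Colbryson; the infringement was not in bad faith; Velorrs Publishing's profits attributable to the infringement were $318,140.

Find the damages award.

$889,252

Statutory damages: 12 × $26,420 = $317,040
Infringement not in bad faith: no ×4 enhancement.
Combined award: $317,040 + $318,140 = $635,180
Costs: 40% of $635,180 = $254,072
Award plus costs: $635,180 + $254,072 = $889,252
Cap at $1,268,350: $889,252 is within the cap, no reduction.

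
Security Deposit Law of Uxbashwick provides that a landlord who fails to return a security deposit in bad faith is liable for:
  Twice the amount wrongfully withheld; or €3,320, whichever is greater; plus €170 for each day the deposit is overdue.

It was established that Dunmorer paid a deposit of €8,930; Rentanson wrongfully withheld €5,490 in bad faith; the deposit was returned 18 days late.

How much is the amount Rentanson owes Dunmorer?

€14,040

Doubled: 2 × €5,490 = €10,980
Minimum €3,320: €10,980 meets the minimum, no increase.
Late-return penalty: 18 × €170 = €3,060
Damages plus late penalty: €10,980 + €3,060 = €14,040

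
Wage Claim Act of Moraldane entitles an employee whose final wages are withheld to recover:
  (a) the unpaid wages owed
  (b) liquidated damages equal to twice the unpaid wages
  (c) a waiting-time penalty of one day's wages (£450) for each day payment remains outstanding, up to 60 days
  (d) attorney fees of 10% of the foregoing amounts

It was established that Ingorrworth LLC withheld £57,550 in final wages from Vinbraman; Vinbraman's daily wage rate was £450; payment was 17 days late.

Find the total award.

Doubled: 2 × £57,550 = £115,100
Penalty days: min(17, 60) = 17
Waiting-time penalty: 17 × £450 = £7,650
Subtotal: £57,550 + £115,100 + £7,650 = £180,300
Attorney fees: 10% of £180,300 = £18,030
Total award: £180,300 + £18,030 = £198,330

Total award: £198,330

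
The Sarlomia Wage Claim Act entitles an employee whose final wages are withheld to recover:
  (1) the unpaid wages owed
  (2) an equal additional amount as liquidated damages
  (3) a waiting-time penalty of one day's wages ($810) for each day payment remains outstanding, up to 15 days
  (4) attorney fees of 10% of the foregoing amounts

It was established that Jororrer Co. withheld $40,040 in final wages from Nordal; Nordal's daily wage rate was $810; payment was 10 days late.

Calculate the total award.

Liquidated damages (equal amount): $40,040
Penalty days: min(10, 15) = 10
Waiting-time penalty: 10 × $810 = $8,100
Subtotal: $40,040 + $40,040 + $8,100 = $88,180
Attorney fees: 10% of $88,180 = $8,818
Total award: $88,180 + $8,818 = $96,998

$96,998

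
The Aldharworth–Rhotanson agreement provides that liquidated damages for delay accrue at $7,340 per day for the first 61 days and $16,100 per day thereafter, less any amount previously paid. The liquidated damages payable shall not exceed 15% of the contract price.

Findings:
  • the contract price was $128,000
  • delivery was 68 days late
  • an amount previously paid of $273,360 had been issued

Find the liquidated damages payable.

First 61 days: 61 × $7,340 = $447,740
Remaining days: (68 − 61) × $16,100 = $112,700
Accrued per-day damages: $447,740 + $112,700 = $560,440
Less amount previously paid: $560,440 − $273,360 = $287,080
Cap: 15% of $128,000 = $19,200
Cap at $19,200: $287,080 exceeds the cap → $19,200

Liquidated damages: $19,200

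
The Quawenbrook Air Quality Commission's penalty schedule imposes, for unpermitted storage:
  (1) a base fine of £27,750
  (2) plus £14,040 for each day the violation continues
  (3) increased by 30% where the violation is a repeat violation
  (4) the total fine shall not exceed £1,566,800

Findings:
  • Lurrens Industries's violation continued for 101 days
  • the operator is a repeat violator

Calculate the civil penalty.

Per-day component: 101 × £14,040 = £1,418,040
Base plus per-day: £27,750 + £1,418,040 = £1,445,790
Enhancement: 30% of £1,445,790 = £433,737
Enhanced fine: £1,445,790 + £433,737 = £1,879,527
Cap at £1,566,800: £1,879,527 exceeds the cap → £1,566,800

£1,566,800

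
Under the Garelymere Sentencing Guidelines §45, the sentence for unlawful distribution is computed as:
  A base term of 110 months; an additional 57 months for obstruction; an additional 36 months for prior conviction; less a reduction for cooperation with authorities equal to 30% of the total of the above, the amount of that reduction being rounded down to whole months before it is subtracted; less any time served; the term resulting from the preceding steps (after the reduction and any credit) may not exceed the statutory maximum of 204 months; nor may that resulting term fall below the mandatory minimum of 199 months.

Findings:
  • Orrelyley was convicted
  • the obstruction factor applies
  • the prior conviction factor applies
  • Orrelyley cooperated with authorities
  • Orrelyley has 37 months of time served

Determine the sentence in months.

Obstruction enhancement: +57 months
Prior conviction enhancement: +36 months
Adjusted term: 110 months + 57 months + 36 months = 203 months
Cooperation with authorities reduction: 30% of 203 months = 60 months (rounded down)
After reduction: 203 − 60 = 143 months
Less time served: 143 months − 37 months = 106 months
Cap at 204 months: 106 months is within the cap, no reduction.
Minimum 199 months: 106 months is below the minimum → 199 months

199 months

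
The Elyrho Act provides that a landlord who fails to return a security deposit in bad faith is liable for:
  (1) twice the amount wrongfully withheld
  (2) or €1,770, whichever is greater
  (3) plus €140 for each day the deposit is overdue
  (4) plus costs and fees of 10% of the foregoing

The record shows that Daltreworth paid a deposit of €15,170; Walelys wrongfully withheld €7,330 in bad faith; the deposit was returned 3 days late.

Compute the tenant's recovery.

Doubled: 2 × €7,330 = €14,660
Minimum €1,770: €14,660 meets the minimum, no increase.
Late-return penalty: 3 × €140 = €420
Damages plus late penalty: €14,660 + €420 = €15,080
Costs and fees: 10% of €15,080 = €1,508
Total recovery: €15,080 + €1,508 = €16,588

Recovery: €16,588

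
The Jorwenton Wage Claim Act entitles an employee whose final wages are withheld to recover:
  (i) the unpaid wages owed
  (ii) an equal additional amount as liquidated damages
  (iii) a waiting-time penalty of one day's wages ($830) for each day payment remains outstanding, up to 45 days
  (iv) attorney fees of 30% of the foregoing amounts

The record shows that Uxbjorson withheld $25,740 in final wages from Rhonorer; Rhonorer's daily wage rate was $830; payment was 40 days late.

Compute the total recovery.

Total award: $110,084

Liquidated damages (equal amount): $25,740
Penalty days: min(40, 45) = 40
Waiting-time penalty: 40 × $830 = $33,200
Subtotal: $25,740 + $25,740 + $33,200 = $84,680
Attorney fees: 30% of $84,680 = $25,404
Total award: $84,680 + $25,404 = $110,084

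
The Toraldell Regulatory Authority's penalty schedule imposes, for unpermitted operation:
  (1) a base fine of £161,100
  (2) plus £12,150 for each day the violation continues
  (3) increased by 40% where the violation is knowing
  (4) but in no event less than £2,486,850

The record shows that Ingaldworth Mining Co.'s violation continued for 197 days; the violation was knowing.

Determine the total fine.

Per-day component: 197 × £12,150 = £2,393,550
Base plus per-day: £161,100 + £2,393,550 = £2,554,650
Enhancement: 40% of £2,554,650 = £1,021,860
Enhanced fine: £2,554,650 + £1,021,860 = £3,576,510
Minimum £2,486,850: £3,576,510 meets the minimum, no increase.

Civil penalty: £3,576,510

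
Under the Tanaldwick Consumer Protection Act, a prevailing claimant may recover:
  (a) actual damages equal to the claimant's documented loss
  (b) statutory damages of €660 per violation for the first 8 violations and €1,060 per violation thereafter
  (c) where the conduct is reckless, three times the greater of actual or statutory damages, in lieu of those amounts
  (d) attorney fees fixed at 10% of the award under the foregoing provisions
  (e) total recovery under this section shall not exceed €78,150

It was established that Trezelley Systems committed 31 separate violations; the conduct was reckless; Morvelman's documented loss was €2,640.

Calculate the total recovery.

€78,150

First 8 violations: 8 × €660 = €5,280
Remaining violations: (31 − 8) × €1,060 = €24,380
Statutory damages: €5,280 + €24,380 = €29,660
Greater of actual damages (€2,640) or statutory damages (€29,660): €29,660
Trebled: 3 × €29,660 = €88,980
Attorney fees: 10% of €88,980 = €8,898
Total before cap: €88,980 + €8,898 = €97,878
Cap at €78,150: €97,878 exceeds the cap → €78,150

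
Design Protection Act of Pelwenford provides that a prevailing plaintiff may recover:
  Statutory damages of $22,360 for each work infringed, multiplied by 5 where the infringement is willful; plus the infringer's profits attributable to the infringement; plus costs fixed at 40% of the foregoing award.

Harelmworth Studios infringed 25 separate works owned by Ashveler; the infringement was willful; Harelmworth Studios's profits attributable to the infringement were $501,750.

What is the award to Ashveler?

Statutory damages: 25 × $22,360 = $559,000
Multiplied by 5: 5 × $559,000 = $2,795,000
Combined award: $2,795,000 + $501,750 = $3,296,750
Costs: 40% of $3,296,750 = $1,318,700
Award plus costs: $3,296,750 + $1,318,700 = $4,615,450

$4,615,450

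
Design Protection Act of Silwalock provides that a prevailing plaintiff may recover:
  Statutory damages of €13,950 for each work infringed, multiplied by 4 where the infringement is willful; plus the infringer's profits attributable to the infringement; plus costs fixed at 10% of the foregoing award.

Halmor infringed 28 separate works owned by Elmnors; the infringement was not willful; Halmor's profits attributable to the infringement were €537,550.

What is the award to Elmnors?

Award: €1,020,965

Statutory damages: 28 × €13,950 = €390,600
Infringement not willful: no ×4 enhancement.
Combined award: €390,600 + €537,550 = €928,150
Costs: 10% of €928,150 = €92,815
Award plus costs: €928,150 + €92,815 = €1,020,965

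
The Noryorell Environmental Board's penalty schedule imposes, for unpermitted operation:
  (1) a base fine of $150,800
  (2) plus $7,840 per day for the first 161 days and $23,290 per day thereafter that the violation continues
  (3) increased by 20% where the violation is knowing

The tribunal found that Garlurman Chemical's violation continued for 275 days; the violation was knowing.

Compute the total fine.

First 161 days: 161 × $7,840 = $1,262,240
Remaining days: (275 − 161) × $23,290 = $2,655,060
Per-day component: $1,262,240 + $2,655,060 = $3,917,300
Base plus per-day: $150,800 + $3,917,300 = $4,068,100
Enhancement: 20% of $4,068,100 = $813,620
Enhanced fine: $4,068,100 + $813,620 = $4,881,720

Civil penalty: $4,881,720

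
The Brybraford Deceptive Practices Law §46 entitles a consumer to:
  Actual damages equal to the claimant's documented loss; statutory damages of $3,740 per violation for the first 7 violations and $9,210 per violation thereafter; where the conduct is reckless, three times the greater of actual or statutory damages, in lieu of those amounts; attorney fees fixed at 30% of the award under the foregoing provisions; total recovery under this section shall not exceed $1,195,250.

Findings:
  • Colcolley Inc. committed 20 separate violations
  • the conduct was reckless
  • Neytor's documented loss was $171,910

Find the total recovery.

Total recovery: $670,449

First 7 violations: 7 × $3,740 = $26,180
Remaining violations: (20 − 7) × $9,210 = $119,730
Statutory damages: $26,180 + $119,730 = $145,910
Greater of actual damages ($171,910) or statutory damages ($145,910): $171,910
Trebled: 3 × $171,910 = $515,730
Attorney fees: 30% of $515,730 = $154,719
Total before cap: $515,730 + $154,719 = $670,449
Cap at $1,195,250: $670,449 is within the cap, no reduction.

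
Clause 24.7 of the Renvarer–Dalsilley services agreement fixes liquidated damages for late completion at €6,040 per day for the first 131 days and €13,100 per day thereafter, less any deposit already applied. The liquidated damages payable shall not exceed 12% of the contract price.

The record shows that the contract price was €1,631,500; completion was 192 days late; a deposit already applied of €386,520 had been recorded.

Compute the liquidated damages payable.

First 131 days: 131 × €6,040 = €791,240
Remaining days: (192 − 131) × €13,100 = €799,100
Accrued per-day damages: €791,240 + €799,100 = €1,590,340
Less deposit already applied: €1,590,340 − €386,520 = €1,203,820
Cap: 12% of €1,631,500 = €195,780
Cap at €195,780: €1,203,820 exceeds the cap → €195,780

Liquidated damages: €195,780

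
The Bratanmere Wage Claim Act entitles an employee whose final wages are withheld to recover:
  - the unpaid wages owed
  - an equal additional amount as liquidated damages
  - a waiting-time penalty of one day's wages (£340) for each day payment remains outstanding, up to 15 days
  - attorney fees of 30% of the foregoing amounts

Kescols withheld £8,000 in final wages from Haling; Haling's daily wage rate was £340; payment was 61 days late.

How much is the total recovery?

£27,430

Liquidated damages (equal amount): £8,000
Penalty days: min(61, 15) = 15
Waiting-time penalty: 15 × £340 = £5,100
Subtotal: £8,000 + £8,000 + £5,100 = £21,100
Attorney fees: 30% of £21,100 = £6,330
Total award: £21,100 + £6,330 = £27,430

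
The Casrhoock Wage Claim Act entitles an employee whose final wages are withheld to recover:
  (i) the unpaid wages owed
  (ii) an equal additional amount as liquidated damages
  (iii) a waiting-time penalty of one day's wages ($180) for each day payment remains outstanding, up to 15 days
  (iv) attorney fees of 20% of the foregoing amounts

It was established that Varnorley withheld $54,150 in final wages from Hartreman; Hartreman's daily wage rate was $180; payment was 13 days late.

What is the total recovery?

$132,768

Liquidated damages (equal amount): $54,150
Penalty days: min(13, 15) = 13
Waiting-time penalty: 13 × $180 = $2,340
Subtotal: $54,150 + $54,150 + $2,340 = $110,640
Attorney fees: 20% of $110,640 = $22,128
Total award: $110,640 + $22,128 = $132,768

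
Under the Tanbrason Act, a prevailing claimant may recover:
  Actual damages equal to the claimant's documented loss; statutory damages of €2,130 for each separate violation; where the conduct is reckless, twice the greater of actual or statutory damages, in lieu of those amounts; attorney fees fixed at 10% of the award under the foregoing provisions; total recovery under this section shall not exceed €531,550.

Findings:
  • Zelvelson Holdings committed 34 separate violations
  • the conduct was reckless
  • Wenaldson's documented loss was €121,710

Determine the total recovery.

€267,762

Statutory damages: 34 × €2,130 = €72,420
Greater of actual damages (€121,710) or statutory damages (€72,420): €121,710
Doubled: 2 × €121,710 = €243,420
Attorney fees: 10% of €243,420 = €24,342
Total before cap: €243,420 + €24,342 = €267,762
Cap at €531,550: €267,762 is within the cap, no reduction.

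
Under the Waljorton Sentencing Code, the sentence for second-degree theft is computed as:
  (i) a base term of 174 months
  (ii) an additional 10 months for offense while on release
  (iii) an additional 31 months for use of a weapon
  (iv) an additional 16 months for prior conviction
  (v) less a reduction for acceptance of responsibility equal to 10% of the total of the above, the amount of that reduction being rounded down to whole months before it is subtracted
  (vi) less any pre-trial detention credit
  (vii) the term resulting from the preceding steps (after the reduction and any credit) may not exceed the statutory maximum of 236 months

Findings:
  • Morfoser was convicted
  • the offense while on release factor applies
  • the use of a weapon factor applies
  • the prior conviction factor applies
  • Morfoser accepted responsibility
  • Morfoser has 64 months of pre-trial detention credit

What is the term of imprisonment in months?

144 months

Offense while on release enhancement: +10 months
Use of a weapon enhancement: +31 months
Prior conviction enhancement: +16 months
Adjusted term: 174 months + 10 months + 31 months + 16 months = 231 months
Acceptance of responsibility reduction: 10% of 231 months = 23 months (rounded down)
After reduction: 231 − 23 = 208 months
Less pre-trial detention credit: 208 months − 64 months = 144 months
Cap at 236 months: 144 months is within the cap, no reduction.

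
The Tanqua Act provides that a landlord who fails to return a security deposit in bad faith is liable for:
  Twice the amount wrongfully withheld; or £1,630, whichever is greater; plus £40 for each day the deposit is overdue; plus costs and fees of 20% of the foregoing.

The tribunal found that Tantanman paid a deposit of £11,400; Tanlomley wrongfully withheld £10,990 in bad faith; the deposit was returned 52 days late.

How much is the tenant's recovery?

Doubled: 2 × £10,990 = £21,980
Minimum £1,630: £21,980 meets the minimum, no increase.
Late-return penalty: 52 × £40 = £2,080
Damages plus late penalty: £21,980 + £2,080 = £24,060
Costs and fees: 20% of £24,060 = £4,812
Total recovery: £24,060 + £4,812 = £28,872

Recovery: £28,872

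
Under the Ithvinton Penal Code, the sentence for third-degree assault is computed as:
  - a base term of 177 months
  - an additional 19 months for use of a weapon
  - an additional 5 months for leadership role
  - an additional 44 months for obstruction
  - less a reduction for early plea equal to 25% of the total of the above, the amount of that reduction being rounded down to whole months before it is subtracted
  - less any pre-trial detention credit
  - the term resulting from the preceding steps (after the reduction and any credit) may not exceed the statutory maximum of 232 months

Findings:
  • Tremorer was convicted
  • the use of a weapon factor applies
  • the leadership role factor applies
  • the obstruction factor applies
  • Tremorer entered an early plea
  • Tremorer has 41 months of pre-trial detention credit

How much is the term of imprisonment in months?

Use of a weapon enhancement: +19 months
Leadership role enhancement: +5 months
Obstruction enhancement: +44 months
Adjusted term: 177 months + 19 months + 5 months + 44 months = 245 months
Early plea reduction: 25% of 245 months = 61 months (rounded down)
After reduction: 245 − 61 = 184 months
Less pre-trial detention credit: 184 months − 41 months = 143 months
Cap at 232 months: 143 months is within the cap, no reduction.

Sentence: 143 months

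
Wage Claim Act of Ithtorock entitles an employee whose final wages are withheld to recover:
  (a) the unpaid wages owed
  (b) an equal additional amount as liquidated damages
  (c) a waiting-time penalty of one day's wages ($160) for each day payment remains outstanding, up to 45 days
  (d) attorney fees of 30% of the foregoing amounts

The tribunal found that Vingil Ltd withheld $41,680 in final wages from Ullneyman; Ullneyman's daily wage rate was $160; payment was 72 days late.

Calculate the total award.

$117,728

Liquidated damages (equal amount): $41,680
Penalty days: min(72, 45) = 45
Waiting-time penalty: 45 × $160 = $7,200
Subtotal: $41,680 + $41,680 + $7,200 = $90,560
Attorney fees: 30% of $90,560 = $27,168
Total award: $90,560 + $27,168 = $117,728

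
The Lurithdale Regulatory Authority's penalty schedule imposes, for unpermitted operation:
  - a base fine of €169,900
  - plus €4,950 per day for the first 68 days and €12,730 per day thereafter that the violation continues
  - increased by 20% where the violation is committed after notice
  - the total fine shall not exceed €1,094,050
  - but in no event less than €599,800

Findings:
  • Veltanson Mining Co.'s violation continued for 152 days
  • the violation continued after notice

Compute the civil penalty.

First 68 days: 68 × €4,950 = €336,600
Remaining days: (152 − 68) × €12,730 = €1,069,320
Per-day component: €336,600 + €1,069,320 = €1,405,920
Base plus per-day: €169,900 + €1,405,920 = €1,575,820
Enhancement: 20% of €1,575,820 = €315,164
Enhanced fine: €1,575,820 + €315,164 = €1,890,984
Cap at €1,094,050: €1,890,984 exceeds the cap → €1,094,050
Minimum €599,800: €1,094,050 meets the minimum, no increase.

Civil penalty: €1,094,050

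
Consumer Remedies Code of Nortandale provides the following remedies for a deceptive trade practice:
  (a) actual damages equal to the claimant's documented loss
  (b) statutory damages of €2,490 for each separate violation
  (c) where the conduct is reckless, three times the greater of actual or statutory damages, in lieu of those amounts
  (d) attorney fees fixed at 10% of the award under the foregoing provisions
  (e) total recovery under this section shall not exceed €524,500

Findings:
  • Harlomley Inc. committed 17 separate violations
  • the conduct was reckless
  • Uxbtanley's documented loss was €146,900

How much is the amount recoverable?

Statutory damages: 17 × €2,490 = €42,330
Greater of actual damages (€146,900) or statutory damages (€42,330): €146,900
Trebled: 3 × €146,900 = €440,700
Attorney fees: 10% of €440,700 = €44,070
Total before cap: €440,700 + €44,070 = €484,770
Cap at €524,500: €484,770 is within the cap, no reduction.

Total recovery: €484,770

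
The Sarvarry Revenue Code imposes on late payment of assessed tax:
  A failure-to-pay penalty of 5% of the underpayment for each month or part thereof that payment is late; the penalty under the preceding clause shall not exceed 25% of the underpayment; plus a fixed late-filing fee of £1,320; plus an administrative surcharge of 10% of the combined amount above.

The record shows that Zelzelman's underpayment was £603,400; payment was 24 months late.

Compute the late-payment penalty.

£167,387

Accrued rate: 5% × 24 = 120%, capped at 25% → 25%
Failure-to-pay penalty: 25% of £603,400 = £150,850
Penalty before surcharge: £150,850 + £1,320 = £152,170
Administrative surcharge: 10% of £152,170 = £15,217
Total penalty: £152,170 + £15,217 = £167,387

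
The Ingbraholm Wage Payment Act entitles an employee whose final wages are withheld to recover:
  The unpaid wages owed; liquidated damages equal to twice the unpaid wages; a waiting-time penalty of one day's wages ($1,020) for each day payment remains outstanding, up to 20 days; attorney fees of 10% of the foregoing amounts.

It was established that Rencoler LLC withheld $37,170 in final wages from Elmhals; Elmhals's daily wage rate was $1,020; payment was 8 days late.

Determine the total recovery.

Doubled: 2 × $37,170 = $74,340
Penalty days: min(8, 20) = 8
Waiting-time penalty: 8 × $1,020 = $8,160
Subtotal: $37,170 + $74,340 + $8,160 = $119,670
Attorney fees: 10% of $119,670 = $11,967
Total award: $119,670 + $11,967 = $131,637

$131,637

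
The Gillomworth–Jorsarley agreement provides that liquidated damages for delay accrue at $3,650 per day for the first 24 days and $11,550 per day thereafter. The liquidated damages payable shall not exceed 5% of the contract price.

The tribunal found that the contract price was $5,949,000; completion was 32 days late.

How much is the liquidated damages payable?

$180,000

First 24 days: 24 × $3,650 = $87,600
Remaining days: (32 − 24) × $11,550 = $92,400
Accrued per-day damages: $87,600 + $92,400 = $180,000
Cap: 5% of $5,949,000 = $297,450
Cap at $297,450: $180,000 is within the cap, no reduction.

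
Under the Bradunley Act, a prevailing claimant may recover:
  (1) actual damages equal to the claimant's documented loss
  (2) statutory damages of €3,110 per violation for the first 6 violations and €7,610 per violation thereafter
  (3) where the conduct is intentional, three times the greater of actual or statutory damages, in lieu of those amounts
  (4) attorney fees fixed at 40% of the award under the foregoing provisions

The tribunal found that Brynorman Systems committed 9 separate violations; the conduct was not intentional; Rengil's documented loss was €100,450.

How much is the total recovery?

€198,716

First 6 violations: 6 × €3,110 = €18,660
Remaining violations: (9 − 6) × €7,610 = €22,830
Statutory damages: €18,660 + €22,830 = €41,490
Conduct not intentional: the in-lieu enhancement does not apply.
Actual plus statutory damages: €100,450 + €41,490 = €141,940
Attorney fees: 40% of €141,940 = €56,776
Total recovery: €141,940 + €56,776 = €198,716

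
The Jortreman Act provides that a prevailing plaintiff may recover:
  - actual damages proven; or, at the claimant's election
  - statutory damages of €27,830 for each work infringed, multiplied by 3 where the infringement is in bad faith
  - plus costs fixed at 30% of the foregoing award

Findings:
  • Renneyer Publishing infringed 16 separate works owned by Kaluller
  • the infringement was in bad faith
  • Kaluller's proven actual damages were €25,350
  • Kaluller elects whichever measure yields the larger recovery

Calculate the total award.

€1,736,592

Statutory damages: 16 × €27,830 = €445,280
Trebled: 3 × €445,280 = €1,335,840
Greater of actual damages (€25,350) or enhanced statutory damages (€1,335,840): €1,335,840
Costs: 30% of €1,335,840 = €400,752
Award plus costs: €1,335,840 + €400,752 = €1,736,592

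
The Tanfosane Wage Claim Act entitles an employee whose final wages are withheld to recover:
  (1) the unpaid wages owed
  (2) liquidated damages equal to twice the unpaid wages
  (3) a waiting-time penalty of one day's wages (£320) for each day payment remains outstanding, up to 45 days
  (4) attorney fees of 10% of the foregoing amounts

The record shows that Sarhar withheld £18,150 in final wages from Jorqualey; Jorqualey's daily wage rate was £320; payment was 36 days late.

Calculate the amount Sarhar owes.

£72,567

Doubled: 2 × £18,150 = £36,300
Penalty days: min(36, 45) = 36
Waiting-time penalty: 36 × £320 = £11,520
Subtotal: £18,150 + £36,300 + £11,520 = £65,970
Attorney fees: 10% of £65,970 = £6,597
Total award: £65,970 + £6,597 = £72,567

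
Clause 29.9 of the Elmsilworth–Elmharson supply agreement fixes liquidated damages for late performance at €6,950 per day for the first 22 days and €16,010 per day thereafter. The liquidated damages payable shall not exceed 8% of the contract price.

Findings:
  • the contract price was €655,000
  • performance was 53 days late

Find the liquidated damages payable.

First 22 days: 22 × €6,950 = €152,900
Remaining days: (53 − 22) × €16,010 = €496,310
Accrued per-day damages: €152,900 + €496,310 = €649,210
Cap: 8% of €655,000 = €52,400
Cap at €52,400: €649,210 exceeds the cap → €52,400

Liquidated damages: €52,400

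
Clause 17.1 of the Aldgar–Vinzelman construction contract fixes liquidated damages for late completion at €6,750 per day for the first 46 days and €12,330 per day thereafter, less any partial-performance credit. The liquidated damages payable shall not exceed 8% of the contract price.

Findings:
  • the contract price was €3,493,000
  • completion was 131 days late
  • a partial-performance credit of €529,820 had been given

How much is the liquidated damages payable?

€279,440

First 46 days: 46 × €6,750 = €310,500
Remaining days: (131 − 46) × €12,330 = €1,048,050
Accrued per-day damages: €310,500 + €1,048,050 = €1,358,550
Less partial-performance credit: €1,358,550 − €529,820 = €828,730
Cap: 8% of €3,493,000 = €279,440
Cap at €279,440: €828,730 exceeds the cap → €279,440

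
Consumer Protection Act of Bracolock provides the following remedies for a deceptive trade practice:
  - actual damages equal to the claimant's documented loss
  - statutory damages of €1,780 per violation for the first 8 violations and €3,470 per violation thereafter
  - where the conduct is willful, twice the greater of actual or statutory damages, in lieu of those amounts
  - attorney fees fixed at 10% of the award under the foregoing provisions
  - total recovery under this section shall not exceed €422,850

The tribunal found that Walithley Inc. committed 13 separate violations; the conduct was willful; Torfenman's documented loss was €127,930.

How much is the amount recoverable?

First 8 violations: 8 × €1,780 = €14,240
Remaining violations: (13 − 8) × €3,470 = €17,350
Statutory damages: €14,240 + €17,350 = €31,590
Greater of actual damages (€127,930) or statutory damages (€31,590): €127,930
Doubled: 2 × €127,930 = €255,860
Attorney fees: 10% of €255,860 = €25,586
Total before cap: €255,860 + €25,586 = €281,446
Cap at €422,850: €281,446 is within the cap, no reduction.

€281,446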